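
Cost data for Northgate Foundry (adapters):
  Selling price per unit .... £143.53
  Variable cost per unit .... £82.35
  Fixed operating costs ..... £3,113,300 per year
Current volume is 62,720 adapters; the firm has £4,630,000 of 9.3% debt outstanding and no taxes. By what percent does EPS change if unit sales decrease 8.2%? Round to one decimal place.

Total contribution margin = 62,720 × £61.18 = £3,837,209.60.
Operating income = contribution − fixed costs = £3,837,209.60 − £3,113,300 = £723,909.60.
After interest of £430,590.00, pre-tax earnings = £293,319.60.
Degree of combined leverage = contribution ÷ (EBIT − I) = £3,837,209.60 ÷ £293,319.60 = 13.0820.
EPS therefore changes by 13.0820 × (-8.2%) = -107.3%.

-107.3%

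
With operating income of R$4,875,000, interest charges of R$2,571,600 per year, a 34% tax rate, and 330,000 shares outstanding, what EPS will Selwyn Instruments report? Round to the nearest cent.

Interest = R$2,571,600.00, so EBT = R$4,875,000 − R$2,571,600.00 = R$2,303,400.00.
After tax at 34%: net income = R$2,303,400.00 × 0.66 = R$1,520,244.00.
EPS = R$1,520,244.00 ÷ 330,000 = R$4.61.

R$4.61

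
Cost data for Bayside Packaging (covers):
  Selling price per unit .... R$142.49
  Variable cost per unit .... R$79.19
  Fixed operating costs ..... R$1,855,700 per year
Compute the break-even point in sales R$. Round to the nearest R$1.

CM per unit = R$142.49 − R$79.19 = R$63.30; CM ratio = R$63.30 / R$142.49 = 0.4442.
Break-even sales = FC ÷ CM ratio = R$1,855,700 × R$142.49 / R$63.30 = R$4,177,231.

R$4,177,231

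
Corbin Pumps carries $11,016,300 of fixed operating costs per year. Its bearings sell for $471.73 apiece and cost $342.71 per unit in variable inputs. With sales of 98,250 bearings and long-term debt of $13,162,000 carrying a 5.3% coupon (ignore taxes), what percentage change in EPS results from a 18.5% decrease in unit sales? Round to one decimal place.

-243.7%

Contribution at this volume is 98,250 × $129.02 = $12,676,215.00.
Subtracting fixed costs: EBIT = $12,676,215.00 − $11,016,300 = $1,659,915.00.
After interest of $697,586.00, pre-tax earnings = $962,329.00.
DCL = total CM / (EBIT − I) = $12,676,215.00 / $962,329.00 = 13.1724.
EPS therefore changes by 13.1724 × (-18.5%) = -243.7%.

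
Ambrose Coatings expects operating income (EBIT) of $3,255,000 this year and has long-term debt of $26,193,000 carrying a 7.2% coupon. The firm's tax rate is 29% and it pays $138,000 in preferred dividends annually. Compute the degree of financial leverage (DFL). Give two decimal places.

Annual interest charges come to $1,885,896.00.
Pre-tax preferred-dividend burden = $138,000 ÷ (1 − 0.29) = $194,366.20.
DFL = EBIT ÷ [EBIT − I − D_p/(1−t)] = $3,255,000 ÷ [$3,255,000 − $1,885,896.00 − $194,366.20] = $3,255,000 ÷ $1,174,737.80 = 2.7708.

2.77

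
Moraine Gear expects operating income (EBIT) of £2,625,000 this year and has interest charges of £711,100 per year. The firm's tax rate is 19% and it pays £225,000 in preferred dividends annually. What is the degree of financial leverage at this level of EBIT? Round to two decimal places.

Interest = £711,100.00.
Pre-tax preferred-dividend burden = £225,000 ÷ (1 − 0.19) = £277,777.78.
DFL = EBIT ÷ [EBIT − I − D_p/(1−t)] = £2,625,000 ÷ [£2,625,000 − £711,100.00 − £277,777.78] = £2,625,000 ÷ £1,636,122.22 = 1.6044.

1.60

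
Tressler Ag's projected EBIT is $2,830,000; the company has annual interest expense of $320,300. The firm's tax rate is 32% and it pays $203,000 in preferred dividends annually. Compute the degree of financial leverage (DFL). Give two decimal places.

Interest = $320,300.00.
Pre-tax preferred-dividend burden = $203,000 ÷ (1 − 0.32) = $298,529.41.
DFL = EBIT ÷ [EBIT − I − D_p/(1−t)] = $2,830,000 ÷ [$2,830,000 − $320,300.00 − $298,529.41] = $2,830,000 ÷ $2,211,170.59 = 1.2799.

1.28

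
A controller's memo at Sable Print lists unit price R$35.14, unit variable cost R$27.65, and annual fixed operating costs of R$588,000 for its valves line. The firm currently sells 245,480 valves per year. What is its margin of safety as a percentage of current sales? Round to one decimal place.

68.0%

Contribution margin per unit = R$35.14 − R$27.65 = R$7.49. Break-even units = R$588,000 ÷ R$7.49 = 78,504.67; break-even revenue = 78,504.67 × R$35.14 = R$2,758,654.21.
Actual sales revenue = 245,480 × R$35.14 = R$8,626,167.20.
Margin of safety = (R$8,626,167.20 − R$2,758,654.21) ÷ R$8,626,167.20 = 68.0%.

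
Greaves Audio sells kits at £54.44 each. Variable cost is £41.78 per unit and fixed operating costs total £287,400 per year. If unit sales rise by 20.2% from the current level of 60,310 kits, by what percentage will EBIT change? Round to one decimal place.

+32.4%

At 60,310 units, contribution = 60,310 × £12.66 = £763,524.60.
Subtracting fixed costs: EBIT = £763,524.60 − £287,400 = £476,124.60.
DOL = contribution ÷ EBIT = £763,524.60 ÷ £476,124.60 = 1.6036.
Operating income changes by 1.6036 × +20.2% = +32.4%.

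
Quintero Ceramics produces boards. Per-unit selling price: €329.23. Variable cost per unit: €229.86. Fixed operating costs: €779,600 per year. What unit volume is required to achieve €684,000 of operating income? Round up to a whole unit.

Each unit contributes €329.23 − €229.86 = €99.37.
Units = (FC + target) / CM = (€779,600 + €684,000) / €99.37 = 14,728.79, so 14,729 boards.

14,729 boards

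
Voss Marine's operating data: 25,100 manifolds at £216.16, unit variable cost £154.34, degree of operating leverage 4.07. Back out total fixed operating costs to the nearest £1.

Contribution at this volume is 25,100 × £61.82 = £1,551,682.00.
DOL = contribution / EBIT, so EBIT = £1,551,682.00 / 4.07 = £381,248.65.
And FC = contribution − EBIT = £1,551,682.00 − £381,248.65 = £1,170,433.

£1,170,433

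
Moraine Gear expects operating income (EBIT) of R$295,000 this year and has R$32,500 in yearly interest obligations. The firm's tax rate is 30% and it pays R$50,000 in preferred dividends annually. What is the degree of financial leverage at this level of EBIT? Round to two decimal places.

Interest = R$32,500.00.
Pre-tax preferred-dividend burden = R$50,000 ÷ (1 − 0.30) = R$71,428.57.
DFL = EBIT ÷ [EBIT − I − D_p/(1−t)] = R$295,000 ÷ [R$295,000 − R$32,500.00 − R$71,428.57] = R$295,000 ÷ R$191,071.43 = 1.5439.

1.54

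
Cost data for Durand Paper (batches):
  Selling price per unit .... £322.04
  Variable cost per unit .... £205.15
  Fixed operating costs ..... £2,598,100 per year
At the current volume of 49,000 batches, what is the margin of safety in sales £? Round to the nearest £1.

Contribution margin per unit = £322.04 − £205.15 = £116.89. Break-even units = £2,598,100 ÷ £116.89 = 22,226.88; break-even revenue = 22,226.88 × £322.04 = £7,157,944.43.
Actual sales revenue = 49,000 × £322.04 = £15,779,960.00.
Margin of safety = £15,779,960.00 − £7,157,944.43 = £8,622,016.

£8,622,016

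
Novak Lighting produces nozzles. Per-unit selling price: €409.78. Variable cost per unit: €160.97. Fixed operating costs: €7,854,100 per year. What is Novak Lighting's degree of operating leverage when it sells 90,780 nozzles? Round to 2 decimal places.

Total contribution margin = 90,780 × €248.81 = €22,586,971.80.
Operating income = contribution − fixed costs = €22,586,971.80 − €7,854,100 = €14,732,871.80.
DOL = contribution ÷ EBIT = €22,586,971.80 ÷ €14,732,871.80 = 1.5331.

1.53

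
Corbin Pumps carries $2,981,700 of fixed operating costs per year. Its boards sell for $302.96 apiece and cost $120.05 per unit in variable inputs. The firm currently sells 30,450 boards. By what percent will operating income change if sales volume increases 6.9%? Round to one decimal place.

+14.8%

Total contribution margin = 30,450 × $182.91 = $5,569,609.50.
Operating income = contribution − fixed costs = $5,569,609.50 − $2,981,700 = $2,587,909.50.
So DOL = total CM / EBIT = $5,569,609.50 / $2,587,909.50 = 2.1522.
Operating income changes by 2.1522 × +6.9% = +14.8%.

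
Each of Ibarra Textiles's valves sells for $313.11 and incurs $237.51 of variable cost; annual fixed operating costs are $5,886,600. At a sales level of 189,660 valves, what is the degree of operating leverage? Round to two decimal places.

Contribution at this volume is 189,660 × $75.60 = $14,338,296.00.
EBIT = $14,338,296.00 − $5,886,600 = $8,451,696.00.
DOL = contribution ÷ EBIT = $14,338,296.00 ÷ $8,451,696.00 = 1.6965.

1.70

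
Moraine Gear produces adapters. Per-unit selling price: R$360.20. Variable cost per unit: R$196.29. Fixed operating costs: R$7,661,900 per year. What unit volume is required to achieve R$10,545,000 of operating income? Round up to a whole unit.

111,079 adapters

Unit CM = price − variable cost = R$360.20 − R$196.29 = R$163.91.
Required volume = (fixed costs + target profit) ÷ CM = (R$7,661,900 + R$10,545,000) ÷ R$163.91 = 111,078.64, so 111,079 adapters.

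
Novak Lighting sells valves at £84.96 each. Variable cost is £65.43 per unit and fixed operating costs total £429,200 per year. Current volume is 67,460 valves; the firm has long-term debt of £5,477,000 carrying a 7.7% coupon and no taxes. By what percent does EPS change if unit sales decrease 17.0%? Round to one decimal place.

-48.0%

Total contribution margin = 67,460 × £19.53 = £1,317,493.80.
Operating income = contribution − fixed costs = £1,317,493.80 − £429,200 = £888,293.80.
After interest of £421,729.00, pre-tax earnings = £466,564.80.
Degree of combined leverage = contribution ÷ (EBIT − I) = £1,317,493.80 ÷ £466,564.80 = 2.8238.
EPS therefore changes by 2.8238 × (-17.0%) = -48.0%.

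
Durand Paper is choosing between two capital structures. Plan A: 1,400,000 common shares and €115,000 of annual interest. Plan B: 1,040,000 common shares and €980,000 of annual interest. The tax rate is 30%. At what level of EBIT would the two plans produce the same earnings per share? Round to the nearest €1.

Set EPS_A = EPS_B: (EBIT − €115,000)(1 − 0.30) ÷ 1,400,000 = (EBIT − €980,000)(1 − 0.30) ÷ 1,040,000.
The (1 − t) factor cancels: (EBIT − 115,000) × 1,040,000 = (EBIT − 980,000) × 1,400,000.
EBIT × (1,400,000 − 1,040,000) = 980,000 × 1,400,000 − 115,000 × 1,040,000 = 1,252,400,000,000, so EBIT = 1,252,400,000,000 ÷ 360,000 = 3,478,888.89.

€3,478,889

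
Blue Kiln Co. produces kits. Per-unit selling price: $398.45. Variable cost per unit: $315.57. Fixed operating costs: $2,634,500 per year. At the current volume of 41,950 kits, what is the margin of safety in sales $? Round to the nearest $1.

$4,049,479

Each unit contributes $398.45 − $315.57 = $82.88. Break-even units = $2,634,500 ÷ $82.88 = 31,786.92; break-even revenue = 31,786.92 × $398.45 = $12,665,498.61.
Current sales = 41,950 × $398.45 = $16,714,977.50.
Margin of safety = $16,714,977.50 − $12,665,498.61 = $4,049,479.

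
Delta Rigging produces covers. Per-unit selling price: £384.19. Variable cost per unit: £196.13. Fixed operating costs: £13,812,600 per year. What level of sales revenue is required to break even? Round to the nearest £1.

£28,217,924

Contribution margin per unit = £384.19 − £196.13 = £188.06, a CM ratio of £188.06 ÷ £384.19 = 0.4895.
Break-even revenue = fixed costs × price ÷ CM = £13,812,600 × £384.19 ÷ £188.06 = £28,217,924.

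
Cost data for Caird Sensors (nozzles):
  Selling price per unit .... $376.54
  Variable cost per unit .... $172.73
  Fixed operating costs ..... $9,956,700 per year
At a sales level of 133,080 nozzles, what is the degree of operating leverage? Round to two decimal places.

1.58

Total contribution margin = 133,080 × $203.81 = $27,123,034.80.
Subtracting fixed costs: EBIT = $27,123,034.80 − $9,956,700 = $17,166,334.80.
Degree of operating leverage = $27,123,034.80 / $17,166,334.80 = 1.5800.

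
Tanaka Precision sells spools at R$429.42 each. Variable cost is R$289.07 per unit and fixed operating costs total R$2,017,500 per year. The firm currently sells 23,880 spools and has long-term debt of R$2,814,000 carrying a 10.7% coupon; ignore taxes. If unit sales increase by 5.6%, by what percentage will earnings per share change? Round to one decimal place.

Contribution at this volume is 23,880 × R$140.35 = R$3,351,558.00.
EBIT = R$3,351,558.00 − R$2,017,500 = R$1,334,058.00.
After interest of R$301,098.00, pre-tax earnings = R$1,032,960.00.
Degree of combined leverage = contribution ÷ (EBIT − I) = R$3,351,558.00 ÷ R$1,032,960.00 = 3.2446.
EPS therefore changes by 3.2446 × (+5.6%) = +18.2%.

+18.2%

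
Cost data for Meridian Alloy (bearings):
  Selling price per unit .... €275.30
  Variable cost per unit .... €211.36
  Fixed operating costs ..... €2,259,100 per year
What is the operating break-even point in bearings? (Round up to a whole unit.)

35,332 bearings

Each unit contributes €275.30 − €211.36 = €63.94.
Units to break even: €2,259,100 ÷ €63.94 = 35,331.56, rounded up to 35,332.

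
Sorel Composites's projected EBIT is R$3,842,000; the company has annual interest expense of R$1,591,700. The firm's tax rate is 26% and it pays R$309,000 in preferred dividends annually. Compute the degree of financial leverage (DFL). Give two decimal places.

2.10

Interest = R$1,591,700.00.
Preferred dividends grossed up pre-tax: R$309,000 / (1 − 0.26) = R$417,567.57.
DFL = EBIT ÷ [EBIT − I − D_p/(1−t)] = R$3,842,000 ÷ [R$3,842,000 − R$1,591,700.00 − R$417,567.57] = R$3,842,000 ÷ R$1,832,732.43 = 2.0963.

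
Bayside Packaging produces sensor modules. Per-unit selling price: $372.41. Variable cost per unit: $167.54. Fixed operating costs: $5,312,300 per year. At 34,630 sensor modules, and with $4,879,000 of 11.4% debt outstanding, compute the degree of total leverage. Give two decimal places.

5.79

Total contribution margin = 34,630 × $204.87 = $7,094,648.10.
EBIT = $7,094,648.10 − $5,312,300 = $1,782,348.10. Interest = $556,206.00, so EBIT − I = $1,226,142.10.
Degree of total leverage = total CM / (EBIT − interest) = $7,094,648.10 / $1,226,142.10 = 5.7862.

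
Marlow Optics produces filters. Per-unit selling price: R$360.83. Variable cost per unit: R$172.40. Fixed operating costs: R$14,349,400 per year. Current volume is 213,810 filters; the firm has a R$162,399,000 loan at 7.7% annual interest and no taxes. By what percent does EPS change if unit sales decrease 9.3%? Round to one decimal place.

-27.9%

At 213,810 units, contribution = 213,810 × R$188.43 = R$40,288,218.30.
Operating income = contribution − fixed costs = R$40,288,218.30 − R$14,349,400 = R$25,938,818.30.
Interest = R$12,504,723.00, so EBIT − I = R$13,434,095.30.
DCL = total CM / (EBIT − I) = R$40,288,218.30 / R$13,434,095.30 = 2.9990.
EPS therefore changes by 2.9990 × (-9.3%) = -27.9%.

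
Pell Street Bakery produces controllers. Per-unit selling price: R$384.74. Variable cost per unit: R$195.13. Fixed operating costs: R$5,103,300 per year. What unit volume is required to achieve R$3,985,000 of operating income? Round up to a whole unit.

47,932 controllers

Contribution margin per unit = R$384.74 − R$195.13 = R$189.61.
Need Q such that Q × R$189.61 − R$5,103,300 = R$3,985,000, i.e. Q = R$9,088,300 / R$189.61 = 47,931.54 → 47,932.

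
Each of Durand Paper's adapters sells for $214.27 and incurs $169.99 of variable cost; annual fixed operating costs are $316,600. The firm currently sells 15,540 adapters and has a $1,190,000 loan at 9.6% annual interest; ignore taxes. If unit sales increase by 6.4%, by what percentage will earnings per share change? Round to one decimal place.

+17.1%

Total contribution margin = 15,540 × $44.28 = $688,111.20.
Operating income = contribution − fixed costs = $688,111.20 − $316,600 = $371,511.20.
After interest of $114,240.00, pre-tax earnings = $257,271.20.
Degree of combined leverage = contribution ÷ (EBIT − I) = $688,111.20 ÷ $257,271.20 = 2.6747.
EPS therefore changes by 2.6747 × (+6.4%) = +17.1%.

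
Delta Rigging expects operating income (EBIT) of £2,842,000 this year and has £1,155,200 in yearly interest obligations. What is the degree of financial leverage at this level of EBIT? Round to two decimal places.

Annual interest charges come to £1,155,200.00.
DFL = EBIT ÷ (EBIT − I) = £2,842,000 ÷ (£2,842,000 − £1,155,200.00) = £2,842,000 ÷ £1,686,800.00 = 1.6848.

1.68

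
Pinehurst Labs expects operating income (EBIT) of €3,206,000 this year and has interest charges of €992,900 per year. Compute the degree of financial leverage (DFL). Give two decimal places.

Annual interest charges come to €992,900.00.
DFL = EBIT ÷ (EBIT − I) = €3,206,000 ÷ (€3,206,000 − €992,900.00) = €3,206,000 ÷ €2,213,100.00 = 1.4486.

1.45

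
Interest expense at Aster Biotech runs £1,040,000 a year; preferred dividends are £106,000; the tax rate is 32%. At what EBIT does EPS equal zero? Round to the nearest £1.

£1,195,882

Preferred dividends are paid after tax, so their pre-tax equivalent is £106,000 ÷ (1 − 0.32) = £155,882.35.
EPS = 0 when EBIT covers interest plus the pre-tax preferred burden: £1,040,000 + £155,882.35 = £1,195,882.35.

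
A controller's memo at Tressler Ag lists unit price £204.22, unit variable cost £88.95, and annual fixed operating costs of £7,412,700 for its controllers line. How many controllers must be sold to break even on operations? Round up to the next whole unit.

Contribution margin per unit = £204.22 − £88.95 = £115.27.
Break-even volume = fixed costs ÷ CM per unit = £7,412,700 ÷ £115.27 = 64,307.28, so 64,308 controllers.

64,308 controllers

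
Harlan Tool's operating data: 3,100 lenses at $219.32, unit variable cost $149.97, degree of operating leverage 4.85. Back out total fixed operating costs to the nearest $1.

$170,658

Total contribution margin = 3,100 × $69.35 = $214,985.00.
Since DOL = CM ÷ EBIT, EBIT = $214,985.00 ÷ 4.85 = $44,326.80.
Fixed costs = CM − EBIT = $214,985.00 − $44,326.80 = $170,658.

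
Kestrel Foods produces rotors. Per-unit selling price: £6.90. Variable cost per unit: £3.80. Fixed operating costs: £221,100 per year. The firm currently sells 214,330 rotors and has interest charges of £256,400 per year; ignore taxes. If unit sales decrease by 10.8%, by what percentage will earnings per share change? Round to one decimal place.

At 214,330 units, contribution = 214,330 × £3.10 = £664,423.00.
Operating income = contribution − fixed costs = £664,423.00 − £221,100 = £443,323.00.
After interest of £256,400.00, pre-tax earnings = £186,923.00.
DCL = total CM / (EBIT − I) = £664,423.00 / £186,923.00 = 3.5545.
EPS therefore changes by 3.5545 × (-10.8%) = -38.4%.

-38.4%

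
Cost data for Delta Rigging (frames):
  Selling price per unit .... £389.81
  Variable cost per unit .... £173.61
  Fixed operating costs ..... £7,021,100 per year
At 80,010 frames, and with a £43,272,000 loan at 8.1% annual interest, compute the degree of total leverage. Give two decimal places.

Contribution at this volume is 80,010 × £216.20 = £17,298,162.00.
Operating income = contribution − fixed costs = £17,298,162.00 − £7,021,100 = £10,277,062.00. Interest = £3,505,032.00, so EBIT − I = £6,772,030.00.
Degree of total leverage = total CM / (EBIT − interest) = £17,298,162.00 / £6,772,030.00 = 2.5544.

2.55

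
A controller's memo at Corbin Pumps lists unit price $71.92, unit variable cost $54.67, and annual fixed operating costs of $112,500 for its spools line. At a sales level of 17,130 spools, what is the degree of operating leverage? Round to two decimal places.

1.61

At 17,130 units, contribution = 17,130 × $17.25 = $295,492.50.
Operating income = contribution − fixed costs = $295,492.50 − $112,500 = $182,992.50.
DOL = contribution ÷ EBIT = $295,492.50 ÷ $182,992.50 = 1.6148.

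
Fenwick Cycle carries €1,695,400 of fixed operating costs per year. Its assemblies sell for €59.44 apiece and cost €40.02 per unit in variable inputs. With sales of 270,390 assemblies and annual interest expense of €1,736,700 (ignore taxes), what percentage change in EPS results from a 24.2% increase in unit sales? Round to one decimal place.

+69.9%

At 270,390 units, contribution = 270,390 × €19.42 = €5,250,973.80.
EBIT = €5,250,973.80 − €1,695,400 = €3,555,573.80.
Interest = €1,736,700.00, so EBIT − I = €1,818,873.80.
Degree of combined leverage = contribution ÷ (EBIT − I) = €5,250,973.80 ÷ €1,818,873.80 = 2.8869.
EPS therefore changes by 2.8869 × (+24.2%) = +69.9%.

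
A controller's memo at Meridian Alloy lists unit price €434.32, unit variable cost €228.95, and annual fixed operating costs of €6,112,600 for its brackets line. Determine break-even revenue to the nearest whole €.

€12,927,031

CM per unit = €434.32 − €228.95 = €205.37; CM ratio = €205.37 / €434.32 = 0.4729.
Break-even sales = FC ÷ CM ratio = €6,112,600 × €434.32 / €205.37 = €12,927,031.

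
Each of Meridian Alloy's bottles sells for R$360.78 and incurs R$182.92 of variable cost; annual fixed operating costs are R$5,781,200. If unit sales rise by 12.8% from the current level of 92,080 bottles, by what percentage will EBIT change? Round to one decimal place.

+19.8%

Total contribution margin = 92,080 × R$177.86 = R$16,377,348.80.
Subtracting fixed costs: EBIT = R$16,377,348.80 − R$5,781,200 = R$10,596,148.80.
So DOL = total CM / EBIT = R$16,377,348.80 / R$10,596,148.80 = 1.5456.
Operating income changes by 1.5456 × +12.8% = +19.8%.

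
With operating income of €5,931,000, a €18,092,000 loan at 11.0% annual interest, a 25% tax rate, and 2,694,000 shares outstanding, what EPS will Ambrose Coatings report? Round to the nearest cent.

Interest = €1,990,120.00, so EBT = €5,931,000 − €1,990,120.00 = €3,940,880.00.
After tax at 25%: net income = €3,940,880.00 × 0.75 = €2,955,660.00.
EPS = €2,955,660.00 ÷ 2,694,000 = €1.10.

€1.10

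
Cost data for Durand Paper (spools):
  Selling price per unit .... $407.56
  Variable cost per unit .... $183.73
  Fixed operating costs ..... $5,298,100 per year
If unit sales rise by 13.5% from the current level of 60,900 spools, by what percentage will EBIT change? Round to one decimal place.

At 60,900 units, contribution = 60,900 × $223.83 = $13,631,247.00.
Subtracting fixed costs: EBIT = $13,631,247.00 − $5,298,100 = $8,333,147.00.
So DOL = total CM / EBIT = $13,631,247.00 / $8,333,147.00 = 1.6358.
%ΔEBIT = DOL × %ΔSales = 1.6358 × +13.5% = +22.1%.

+22.1%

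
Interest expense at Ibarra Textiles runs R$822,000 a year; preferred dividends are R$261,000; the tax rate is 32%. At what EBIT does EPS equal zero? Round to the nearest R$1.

Grossing the preferred dividend up to pre-tax terms: R$261,000 / (1 − 0.32) = R$383,823.53.
EPS = 0 when EBIT covers interest plus the pre-tax preferred burden: R$822,000 + R$383,823.53 = R$1,205,823.53.

R$1,205,824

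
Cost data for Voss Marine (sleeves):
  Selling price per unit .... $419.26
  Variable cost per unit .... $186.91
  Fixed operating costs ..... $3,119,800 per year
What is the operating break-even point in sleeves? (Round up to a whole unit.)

Unit CM = price − variable cost = $419.26 − $186.91 = $232.35.
Break-even Q = $3,119,800 / $232.35 = 13,427.16 → 13,428 sleeves.

13,428 sleeves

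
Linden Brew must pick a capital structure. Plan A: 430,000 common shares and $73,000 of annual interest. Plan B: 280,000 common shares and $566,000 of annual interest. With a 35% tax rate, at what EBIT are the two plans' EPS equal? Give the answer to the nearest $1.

At indifference, (EBIT − 73,000)(1 − t)/430,000 = (EBIT − 566,000)(1 − t)/280,000.
The (1 − t) factor cancels: (EBIT − 73,000) × 280,000 = (EBIT − 566,000) × 430,000.
Solving, EBIT = (566,000·430,000 − 73,000·280,000) / (430,000 − 280,000) = 222,940,000,000 / 150,000 = 1,486,266.67.

$1,486,267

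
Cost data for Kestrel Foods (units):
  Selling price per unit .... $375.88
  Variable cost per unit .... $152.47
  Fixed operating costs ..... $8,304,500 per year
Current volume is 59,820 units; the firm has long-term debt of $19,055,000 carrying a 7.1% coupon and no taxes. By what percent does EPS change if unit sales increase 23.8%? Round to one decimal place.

+85.8%

Contribution at this volume is 59,820 × $223.41 = $13,364,386.20.
Operating income = contribution − fixed costs = $13,364,386.20 − $8,304,500 = $5,059,886.20.
After interest of $1,352,905.00, pre-tax earnings = $3,706,981.20.
Degree of combined leverage = contribution ÷ (EBIT − I) = $13,364,386.20 ÷ $3,706,981.20 = 3.6052.
EPS therefore changes by 3.6052 × (+23.8%) = +85.8%.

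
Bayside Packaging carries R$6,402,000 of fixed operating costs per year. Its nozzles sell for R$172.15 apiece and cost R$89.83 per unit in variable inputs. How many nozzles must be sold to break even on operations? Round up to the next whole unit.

Each unit contributes R$172.15 − R$89.83 = R$82.32.
Break-even Q = R$6,402,000 / R$82.32 = 77,769.68 → 77,770 nozzles.

77,770 nozzles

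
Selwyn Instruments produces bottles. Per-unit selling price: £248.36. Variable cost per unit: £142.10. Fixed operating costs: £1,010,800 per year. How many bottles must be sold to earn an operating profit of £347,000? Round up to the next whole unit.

Contribution margin per unit = £248.36 − £142.10 = £106.26.
Required volume = (fixed costs + target profit) ÷ CM = (£1,010,800 + £347,000) ÷ £106.26 = 12,778.09, so 12,779 bottles.

12,779 bottles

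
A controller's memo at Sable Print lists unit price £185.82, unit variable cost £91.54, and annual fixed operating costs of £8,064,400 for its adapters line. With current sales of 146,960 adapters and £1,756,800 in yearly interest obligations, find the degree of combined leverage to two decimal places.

3.43

Total contribution margin = 146,960 × £94.28 = £13,855,388.80.
EBIT = £13,855,388.80 − £8,064,400 = £5,790,988.80. Interest = £1,756,800.00, so EBIT − I = £4,034,188.80.
DCL = contribution ÷ (EBIT − I) = £13,855,388.80 ÷ £4,034,188.80 = 3.4345.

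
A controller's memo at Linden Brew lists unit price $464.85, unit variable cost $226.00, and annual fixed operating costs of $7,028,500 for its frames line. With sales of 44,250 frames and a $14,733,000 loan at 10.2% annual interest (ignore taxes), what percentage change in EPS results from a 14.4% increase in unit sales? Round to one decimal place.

Total contribution margin = 44,250 × $238.85 = $10,569,112.50.
EBIT = $10,569,112.50 − $7,028,500 = $3,540,612.50.
After interest of $1,502,766.00, pre-tax earnings = $2,037,846.50.
Degree of combined leverage = contribution ÷ (EBIT − I) = $10,569,112.50 ÷ $2,037,846.50 = 5.1864.
EPS therefore changes by 5.1864 × (+14.4%) = +74.7%.

+74.7%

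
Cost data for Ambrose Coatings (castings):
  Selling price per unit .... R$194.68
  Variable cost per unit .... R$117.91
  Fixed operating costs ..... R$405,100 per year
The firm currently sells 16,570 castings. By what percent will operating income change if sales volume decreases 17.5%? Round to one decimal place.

-25.7%

Total contribution margin = 16,570 × R$76.77 = R$1,272,078.90.
EBIT = R$1,272,078.90 − R$405,100 = R$866,978.90.
So DOL = total CM / EBIT = R$1,272,078.90 / R$866,978.90 = 1.4673.
So EBIT moves 1.4673 × (-17.5%) = -25.7%.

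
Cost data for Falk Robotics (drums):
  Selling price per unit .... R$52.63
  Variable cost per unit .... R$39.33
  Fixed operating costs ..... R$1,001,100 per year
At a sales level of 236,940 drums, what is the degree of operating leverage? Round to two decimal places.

At 236,940 units, contribution = 236,940 × R$13.30 = R$3,151,302.00.
Subtracting fixed costs: EBIT = R$3,151,302.00 − R$1,001,100 = R$2,150,202.00.
DOL = contribution ÷ EBIT = R$3,151,302.00 ÷ R$2,150,202.00 = 1.4656.

1.47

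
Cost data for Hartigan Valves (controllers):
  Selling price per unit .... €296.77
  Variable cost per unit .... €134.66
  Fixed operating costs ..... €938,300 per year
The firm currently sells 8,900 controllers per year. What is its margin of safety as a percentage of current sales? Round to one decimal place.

35.0%

Each unit contributes €296.77 − €134.66 = €162.11. Break-even units = €938,300 ÷ €162.11 = 5,788.05; break-even revenue = 5,788.05 × €296.77 = €1,717,718.16.
Current sales = 8,900 × €296.77 = €2,641,253.00.
Margin of safety = (€2,641,253.00 − €1,717,718.16) ÷ €2,641,253.00 = 35.0%.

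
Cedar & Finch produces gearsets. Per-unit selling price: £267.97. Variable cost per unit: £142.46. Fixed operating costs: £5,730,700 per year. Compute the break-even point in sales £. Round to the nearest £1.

£12,235,325

Contribution margin per unit = £267.97 − £142.46 = £125.51, a CM ratio of £125.51 ÷ £267.97 = 0.4684.
Break-even sales = FC ÷ CM ratio = £5,730,700 × £267.97 / £125.51 = £12,235,325.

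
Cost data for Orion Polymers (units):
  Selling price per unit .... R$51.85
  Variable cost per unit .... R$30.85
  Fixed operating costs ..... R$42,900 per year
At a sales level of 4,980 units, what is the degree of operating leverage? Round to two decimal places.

At 4,980 units, contribution = 4,980 × R$21.00 = R$104,580.00.
Subtracting fixed costs: EBIT = R$104,580.00 − R$42,900 = R$61,680.00.
DOL = contribution ÷ EBIT = R$104,580.00 ÷ R$61,680.00 = 1.6955.

1.70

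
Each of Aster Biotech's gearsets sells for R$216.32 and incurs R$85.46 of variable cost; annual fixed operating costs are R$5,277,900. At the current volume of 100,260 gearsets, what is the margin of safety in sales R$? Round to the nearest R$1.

Unit CM = price − variable cost = R$216.32 − R$85.46 = R$130.86. Break-even units = R$5,277,900 ÷ R$130.86 = 40,332.42; break-even revenue = 40,332.42 × R$216.32 = R$8,724,708.30.
Actual sales revenue = 100,260 × R$216.32 = R$21,688,243.20.
Margin of safety = R$21,688,243.20 − R$8,724,708.30 = R$12,963,535.

R$12,963,535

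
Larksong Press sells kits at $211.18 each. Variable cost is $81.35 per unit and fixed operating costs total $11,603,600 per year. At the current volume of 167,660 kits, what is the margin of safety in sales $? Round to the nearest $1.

$16,532,155

Each unit contributes $211.18 − $81.35 = $129.83. Break-even units = $11,603,600 ÷ $129.83 = 89,375.34; break-even revenue = 89,375.34 × $211.18 = $18,874,283.66.
Actual sales revenue = 167,660 × $211.18 = $35,406,438.80.
Margin of safety = $35,406,438.80 − $18,874,283.66 = $16,532,155.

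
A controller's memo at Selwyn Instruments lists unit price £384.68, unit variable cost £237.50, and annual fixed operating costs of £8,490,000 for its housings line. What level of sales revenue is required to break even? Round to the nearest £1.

£22,190,061

Contribution margin per unit = £384.68 − £237.50 = £147.18, a CM ratio of £147.18 ÷ £384.68 = 0.3826.
Break-even sales = FC ÷ CM ratio = £8,490,000 × £384.68 / £147.18 = £22,190,061.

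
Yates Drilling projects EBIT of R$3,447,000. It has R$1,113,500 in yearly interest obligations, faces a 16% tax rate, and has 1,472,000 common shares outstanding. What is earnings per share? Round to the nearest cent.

R$1.33

Pre-tax income = R$3,447,000 − R$1,113,500.00 = R$2,333,500.00.
Net income = R$2,333,500.00 × (1 − 0.16) = R$1,960,140.00.
EPS = R$1,960,140.00 ÷ 1,472,000 = R$1.33.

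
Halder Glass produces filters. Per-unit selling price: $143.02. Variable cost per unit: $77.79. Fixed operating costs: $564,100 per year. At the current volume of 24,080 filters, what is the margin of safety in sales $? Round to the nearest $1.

Each unit contributes $143.02 − $77.79 = $65.23. Break-even units = $564,100 ÷ $65.23 = 8,647.86; break-even revenue = 8,647.86 × $143.02 = $1,236,817.14.
Current sales = 24,080 × $143.02 = $3,443,921.60.
Margin of safety = $3,443,921.60 − $1,236,817.14 = $2,207,104.

$2,207,104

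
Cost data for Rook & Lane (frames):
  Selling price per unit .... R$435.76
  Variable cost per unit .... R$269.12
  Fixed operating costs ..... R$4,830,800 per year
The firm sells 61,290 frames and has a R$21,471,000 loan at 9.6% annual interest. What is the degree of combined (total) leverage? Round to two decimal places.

3.08

Total contribution margin = 61,290 × R$166.64 = R$10,213,365.60.
EBIT = R$10,213,365.60 − R$4,830,800 = R$5,382,565.60. Interest = R$2,061,216.00, so EBIT − I = R$3,321,349.60.
Degree of total leverage = total CM / (EBIT − interest) = R$10,213,365.60 / R$3,321,349.60 = 3.0751.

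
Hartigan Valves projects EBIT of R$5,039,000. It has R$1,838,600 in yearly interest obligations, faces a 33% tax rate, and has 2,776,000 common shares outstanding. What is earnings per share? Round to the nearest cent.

Pre-tax income = R$5,039,000 − R$1,838,600.00 = R$3,200,400.00.
After tax at 33%: net income = R$3,200,400.00 × 0.67 = R$2,144,268.00.
Per share: R$2,144,268.00 / 2,776,000 shares = R$0.77.

R$0.77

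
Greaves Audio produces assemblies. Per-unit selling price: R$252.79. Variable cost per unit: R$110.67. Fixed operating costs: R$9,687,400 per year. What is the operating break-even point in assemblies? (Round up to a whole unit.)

Each unit contributes R$252.79 − R$110.67 = R$142.12.
Break-even volume = fixed costs ÷ CM per unit = R$9,687,400 ÷ R$142.12 = 68,163.52, so 68,164 assemblies.

68,164 assemblies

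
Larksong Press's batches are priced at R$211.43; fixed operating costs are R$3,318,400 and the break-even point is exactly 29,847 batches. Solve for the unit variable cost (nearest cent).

R$100.25

Contribution per unit must be FC / Q = R$3,318,400 / 29,847 = R$111.1804.
Hence VC = price − CM = R$211.43 − R$111.1804 = R$100.25.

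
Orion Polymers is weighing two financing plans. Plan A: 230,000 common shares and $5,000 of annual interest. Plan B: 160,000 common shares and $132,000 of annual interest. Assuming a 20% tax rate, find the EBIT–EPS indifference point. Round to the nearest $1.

$422,286

Set EPS_A = EPS_B: (EBIT − $5,000)(1 − 0.20) ÷ 230,000 = (EBIT − $132,000)(1 − 0.20) ÷ 160,000.
The (1 − t) factor cancels: (EBIT − 5,000) × 160,000 = (EBIT − 132,000) × 230,000.
EBIT × (230,000 − 160,000) = 132,000 × 230,000 − 5,000 × 160,000 = 29,560,000,000, so EBIT = 29,560,000,000 ÷ 70,000 = 422,285.71.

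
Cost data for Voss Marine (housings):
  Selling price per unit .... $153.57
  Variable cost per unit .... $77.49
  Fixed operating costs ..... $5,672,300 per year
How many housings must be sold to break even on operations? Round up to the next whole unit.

Each unit contributes $153.57 − $77.49 = $76.08.
Break-even volume = fixed costs ÷ CM per unit = $5,672,300 ÷ $76.08 = 74,557.05, so 74,558 housings.

74,558 housings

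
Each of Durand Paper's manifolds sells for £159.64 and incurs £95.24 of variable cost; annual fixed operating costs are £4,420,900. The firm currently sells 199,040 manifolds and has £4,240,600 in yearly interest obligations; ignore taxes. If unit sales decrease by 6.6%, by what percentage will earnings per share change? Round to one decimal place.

Contribution at this volume is 199,040 × £64.40 = £12,818,176.00.
Operating income = contribution − fixed costs = £12,818,176.00 − £4,420,900 = £8,397,276.00.
Interest = £4,240,600.00, so EBIT − I = £4,156,676.00.
DCL = total CM / (EBIT − I) = £12,818,176.00 / £4,156,676.00 = 3.0838.
EPS therefore changes by 3.0838 × (-6.6%) = -20.4%.

-20.4%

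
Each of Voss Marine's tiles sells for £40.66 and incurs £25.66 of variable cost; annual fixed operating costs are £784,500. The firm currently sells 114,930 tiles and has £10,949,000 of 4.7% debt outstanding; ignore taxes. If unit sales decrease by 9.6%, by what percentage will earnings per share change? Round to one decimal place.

-39.0%

Contribution at this volume is 114,930 × £15.00 = £1,723,950.00.
EBIT = £1,723,950.00 − £784,500 = £939,450.00.
Interest = £514,603.00, so EBIT − I = £424,847.00.
Degree of combined leverage = contribution ÷ (EBIT − I) = £1,723,950.00 ÷ £424,847.00 = 4.0578.
%ΔEPS = DCL × %ΔSales = 4.0578 × -9.6% = -39.0%.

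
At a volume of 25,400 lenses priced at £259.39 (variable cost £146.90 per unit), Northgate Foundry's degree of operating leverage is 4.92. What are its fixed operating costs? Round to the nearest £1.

Contribution at this volume is 25,400 × £112.49 = £2,857,246.00.
Since DOL = CM ÷ EBIT, EBIT = £2,857,246.00 ÷ 4.92 = £580,741.06.
And FC = contribution − EBIT = £2,857,246.00 − £580,741.06 = £2,276,505.

£2,276,505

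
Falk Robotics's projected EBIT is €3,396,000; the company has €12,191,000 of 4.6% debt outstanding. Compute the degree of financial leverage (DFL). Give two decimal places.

Annual interest charges come to €560,786.00.
Degree of financial leverage = EBIT / (EBIT − interest) = €3,396,000 / €2,835,214.00 = 1.1978.

1.20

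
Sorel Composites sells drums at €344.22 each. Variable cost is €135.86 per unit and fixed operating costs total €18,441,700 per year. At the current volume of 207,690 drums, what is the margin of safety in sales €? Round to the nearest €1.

€41,024,542

Contribution margin per unit = €344.22 − €135.86 = €208.36. Break-even units = €18,441,700 ÷ €208.36 = 88,508.83; break-even revenue = 88,508.83 × €344.22 = €30,466,509.76.
Actual sales revenue = 207,690 × €344.22 = €71,491,051.80.
Margin of safety = €71,491,051.80 − €30,466,509.76 = €41,024,542.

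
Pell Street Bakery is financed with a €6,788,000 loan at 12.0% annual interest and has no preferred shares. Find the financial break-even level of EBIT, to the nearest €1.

€814,560

Annual interest = 12.0% × €6,788,000 = €814,560.00.
Without preferred stock the financial break-even is simply EBIT = interest = €814,560.00.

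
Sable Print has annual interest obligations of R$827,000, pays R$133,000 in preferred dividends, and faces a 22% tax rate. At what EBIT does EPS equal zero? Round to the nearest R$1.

R$997,513

Grossing the preferred dividend up to pre-tax terms: R$133,000 / (1 − 0.22) = R$170,512.82.
EPS = 0 when EBIT covers interest plus the pre-tax preferred burden: R$827,000 + R$170,512.82 = R$997,512.82.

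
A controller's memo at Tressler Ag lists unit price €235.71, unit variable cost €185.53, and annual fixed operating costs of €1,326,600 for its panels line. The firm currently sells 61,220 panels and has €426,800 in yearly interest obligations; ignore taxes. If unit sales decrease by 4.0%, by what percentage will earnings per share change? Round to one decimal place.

-9.3%

Total contribution margin = 61,220 × €50.18 = €3,072,019.60.
Subtracting fixed costs: EBIT = €3,072,019.60 − €1,326,600 = €1,745,419.60.
Interest = €426,800.00, so EBIT − I = €1,318,619.60.
DCL = total CM / (EBIT − I) = €3,072,019.60 / €1,318,619.60 = 2.3297.
EPS therefore changes by 2.3297 × (-4.0%) = -9.3%.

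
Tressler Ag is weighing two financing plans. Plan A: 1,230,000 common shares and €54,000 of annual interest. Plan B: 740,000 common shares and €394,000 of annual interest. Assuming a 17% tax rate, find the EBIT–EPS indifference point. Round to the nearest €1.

Set EPS_A = EPS_B: (EBIT − €54,000)(1 − 0.17) ÷ 1,230,000 = (EBIT − €394,000)(1 − 0.17) ÷ 740,000.
The (1 − t) factor cancels: (EBIT − 54,000) × 740,000 = (EBIT − 394,000) × 1,230,000.
EBIT × (1,230,000 − 740,000) = 394,000 × 1,230,000 − 54,000 × 740,000 = 444,660,000,000, so EBIT = 444,660,000,000 ÷ 490,000 = 907,469.39.

€907,469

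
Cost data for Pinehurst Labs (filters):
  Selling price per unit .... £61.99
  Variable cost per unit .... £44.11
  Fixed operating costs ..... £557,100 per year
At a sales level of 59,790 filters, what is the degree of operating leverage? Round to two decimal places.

2.09

Contribution at this volume is 59,790 × £17.88 = £1,069,045.20.
Operating income = contribution − fixed costs = £1,069,045.20 − £557,100 = £511,945.20.
DOL = contribution ÷ EBIT = £1,069,045.20 ÷ £511,945.20 = 2.0882.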